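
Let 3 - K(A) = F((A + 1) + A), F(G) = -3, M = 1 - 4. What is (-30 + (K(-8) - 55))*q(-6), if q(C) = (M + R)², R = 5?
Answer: -316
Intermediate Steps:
M = -3
q(C) = 4 (q(C) = (-3 + 5)² = 2² = 4)
K(A) = 6 (K(A) = 3 - 1*(-3) = 3 + 3 = 6)
(-30 + (K(-8) - 55))*q(-6) = (-30 + (6 - 55))*4 = (-30 - 49)*4 = -79*4 = -316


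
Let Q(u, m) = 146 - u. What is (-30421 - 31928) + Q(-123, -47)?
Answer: -62080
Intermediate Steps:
(-30421 - 31928) + Q(-123, -47) = (-30421 - 31928) + (146 - 1*(-123)) = -62349 + (146 + 123) = -62349 + 269 = -62080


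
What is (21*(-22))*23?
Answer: -10626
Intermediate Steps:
(21*(-22))*23 = -462*23 = -10626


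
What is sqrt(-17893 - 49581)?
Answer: I*sqrt(67474) ≈ 259.76*I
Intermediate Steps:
sqrt(-17893 - 49581) = sqrt(-67474) = I*sqrt(67474)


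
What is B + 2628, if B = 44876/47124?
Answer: 30971687/11781 ≈ 2629.0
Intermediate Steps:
B = 11219/11781 (B = 44876*(1/47124) = 11219/11781 ≈ 0.95230)
B + 2628 = 11219/11781 + 2628 = 30971687/11781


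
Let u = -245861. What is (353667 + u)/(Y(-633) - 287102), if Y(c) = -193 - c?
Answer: -53903/143331 ≈ -0.37607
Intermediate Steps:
(353667 + u)/(Y(-633) - 287102) = (353667 - 245861)/((-193 - 1*(-633)) - 287102) = 107806/((-193 + 633) - 287102) = 107806/(440 - 287102) = 107806/(-286662) = 107806*(-1/286662) = -53903/143331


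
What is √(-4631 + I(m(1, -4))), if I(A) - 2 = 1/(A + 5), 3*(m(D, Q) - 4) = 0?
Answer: 2*I*√10415/3 ≈ 68.036*I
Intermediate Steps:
m(D, Q) = 4 (m(D, Q) = 4 + (⅓)*0 = 4 + 0 = 4)
I(A) = 2 + 1/(5 + A) (I(A) = 2 + 1/(A + 5) = 2 + 1/(5 + A))
√(-4631 + I(m(1, -4))) = √(-4631 + (11 + 2*4)/(5 + 4)) = √(-4631 + (11 + 8)/9) = √(-4631 + (⅑)*19) = √(-4631 + 19/9) = √(-41660/9) = 2*I*√10415/3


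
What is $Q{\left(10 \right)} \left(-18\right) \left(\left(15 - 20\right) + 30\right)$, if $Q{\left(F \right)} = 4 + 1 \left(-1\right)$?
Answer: $-1350$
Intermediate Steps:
$Q{\left(F \right)} = 3$ ($Q{\left(F \right)} = 4 - 1 = 3$)
$Q{\left(10 \right)} \left(-18\right) \left(\left(15 - 20\right) + 30\right) = 3 \left(-18\right) \left(\left(15 - 20\right) + 30\right) = - 54 \left(-5 + 30\right) = \left(-54\right) 25 = -1350$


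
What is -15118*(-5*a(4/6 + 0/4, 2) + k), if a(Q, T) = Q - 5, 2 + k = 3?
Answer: -1028024/3 ≈ -3.4267e+5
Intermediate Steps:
k = 1 (k = -2 + 3 = 1)
a(Q, T) = -5 + Q
-15118*(-5*a(4/6 + 0/4, 2) + k) = -15118*(-5*(-5 + (4/6 + 0/4)) + 1) = -15118*(-5*(-5 + (4*(⅙) + 0*(¼))) + 1) = -15118*(-5*(-5 + (⅔ + 0)) + 1) = -15118*(-5*(-5 + ⅔) + 1) = -15118*(-5*(-13/3) + 1) = -15118*(65/3 + 1) = -15118*68/3 = -1028024/3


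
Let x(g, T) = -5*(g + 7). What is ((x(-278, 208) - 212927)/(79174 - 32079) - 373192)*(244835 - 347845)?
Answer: 362094340904824/9419 ≈ 3.8443e+10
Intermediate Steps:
x(g, T) = -35 - 5*g (x(g, T) = -5*(7 + g) = -35 - 5*g)
((x(-278, 208) - 212927)/(79174 - 32079) - 373192)*(244835 - 347845) = (((-35 - 5*(-278)) - 212927)/(79174 - 32079) - 373192)*(244835 - 347845) = (((-35 + 1390) - 212927)/47095 - 373192)*(-103010) = ((1355 - 212927)*(1/47095) - 373192)*(-103010) = (-211572*1/47095 - 373192)*(-103010) = (-211572/47095 - 373192)*(-103010) = -17575688812/47095*(-103010) = 362094340904824/9419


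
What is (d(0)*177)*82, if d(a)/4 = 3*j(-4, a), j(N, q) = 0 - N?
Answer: 696672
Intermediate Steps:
j(N, q) = -N
d(a) = 48 (d(a) = 4*(3*(-1*(-4))) = 4*(3*4) = 4*12 = 48)
(d(0)*177)*82 = (48*177)*82 = 8496*82 = 696672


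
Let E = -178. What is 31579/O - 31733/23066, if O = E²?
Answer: -138513579/365411572 ≈ -0.37906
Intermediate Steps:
O = 31684 (O = (-178)² = 31684)
31579/O - 31733/23066 = 31579/31684 - 31733/23066 = -138513579/365411572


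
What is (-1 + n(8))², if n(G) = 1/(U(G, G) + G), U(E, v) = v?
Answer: 225/256 ≈ 0.87891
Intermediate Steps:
n(G) = 1/(2*G) (n(G) = 1/(G + G) = 1/(2*G))
(-1 + n(8))² = (-1 + (½)/8)² = (-1 + (½)*(⅛))² = (-1 + 1/16)² = (-15/16)² = 225/256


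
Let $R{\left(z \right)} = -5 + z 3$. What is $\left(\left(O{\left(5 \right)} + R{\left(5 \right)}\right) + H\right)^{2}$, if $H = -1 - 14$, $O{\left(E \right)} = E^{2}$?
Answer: $400$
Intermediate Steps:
$R{\left(z \right)} = -5 + 3 z$
$H = -15$ ($H = -1 - 14 = -15$)
$\left(\left(O{\left(5 \right)} + R{\left(5 \right)}\right) + H\right)^{2} = \left(\left(5^{2} + \left(-5 + 3 \cdot 5\right)\right) - 15\right)^{2} = \left(\left(25 + \left(-5 + 15\right)\right) - 15\right)^{2} = \left(\left(25 + 10\right) - 15\right)^{2} = \left(35 - 15\right)^{2} = 20^{2} = 400$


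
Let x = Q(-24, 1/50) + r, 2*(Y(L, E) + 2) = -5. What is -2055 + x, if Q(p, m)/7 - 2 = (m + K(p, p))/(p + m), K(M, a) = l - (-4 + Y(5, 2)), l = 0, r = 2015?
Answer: -34156/1199 ≈ -28.487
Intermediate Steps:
Y(L, E) = -9/2 (Y(L, E) = -2 + (½)*(-5) = -2 - 5/2 = -9/2)
K(M, a) = 17/2 (K(M, a) = 0 - (-4 - 9/2) = 0 - 1*(-17/2) = 0 + 17/2 = 17/2)
Q(p, m) = 14 + 7*(17/2 + m)/(m + p) (Q(p, m) = 14 + 7*((m + 17/2)/(p + m)) = 14 + 7*((17/2 + m)/(m + p)) = 14 + 7*(17/2 + m)/(m + p))
x = 2429789/1199 (x = (119/2 + 14*(-24) + 21/50)/(1/50 - 24) + 2015 = (119/2 - 336 + 21*(1/50))/(1/50 - 24) + 2015 = (119/2 - 336 + 21/50)/(-1199/50) + 2015 = -50/1199*(-6902/25) + 2015 = 13804/1199 + 2015 = 2429789/1199 ≈ 2026.5)
-2055 + x = -2055 + 2429789/1199 = -34156/1199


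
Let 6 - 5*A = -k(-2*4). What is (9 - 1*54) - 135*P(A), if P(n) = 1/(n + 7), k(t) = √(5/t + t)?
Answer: 45*(-√138 + 224*I)/(√138 - 164*I) ≈ -61.379 + 1.1733*I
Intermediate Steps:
k(t) = √(t + 5/t)
A = 6/5 + I*√138/20 (A = 6/5 - (-1)*√(-2*4 + 5/((-2*4)))/5 = 6/5 - (-1)*√(-8 + 5/(-8))/5 = 6/5 - (-1)*√(-8 + 5*(-⅛))/5 = 6/5 - (-1)*√(-8 - 5/8)/5 = 6/5 - (-1)*√(-69/8)/5 = 6/5 - (-1)*I*√138/4/5 = 6/5 - (-1)*I*√138/20 = 6/5 + I*√138/20 ≈ 1.2 + 0.58737*I)
P(n) = 1/(7 + n)
(9 - 1*54) - 135*P(A) = (9 - 1*54) - 135/(7 + (6/5 + I*√138/20)) = (9 - 54) - 135/(41/5 + I*√138/20) = -45 - 135/(41/5 + I*√138/20)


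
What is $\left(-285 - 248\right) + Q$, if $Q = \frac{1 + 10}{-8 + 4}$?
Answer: $- \frac{2143}{4} \approx -535.75$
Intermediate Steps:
$Q = - \frac{11}{4}$ ($Q = \frac{1}{-4} \cdot 11 = \left(- \frac{1}{4}\right) 11 = - \frac{11}{4} \approx -2.75$)
$\left(-285 - 248\right) + Q = \left(-285 - 248\right) - \frac{11}{4} = -533 - \frac{11}{4} = - \frac{2143}{4}$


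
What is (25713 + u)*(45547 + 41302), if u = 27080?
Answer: 4585019257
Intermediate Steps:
(25713 + u)*(45547 + 41302) = (25713 + 27080)*(45547 + 41302) = 52793*86849 = 4585019257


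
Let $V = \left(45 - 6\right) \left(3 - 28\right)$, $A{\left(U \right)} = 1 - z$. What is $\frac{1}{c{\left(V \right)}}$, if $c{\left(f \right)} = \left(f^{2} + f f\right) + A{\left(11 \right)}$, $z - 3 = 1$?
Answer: $\frac{1}{1901247} \approx 5.2597 \cdot 10^{-7}$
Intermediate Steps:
$z = 4$ ($z = 3 + 1 = 4$)
$A{\left(U \right)} = -3$ ($A{\left(U \right)} = 1 - 4 = -3$)
$V = -975$ ($V = 39 \left(-25\right) = -975$)
$c{\left(f \right)} = -3 + 2 f^{2}$ ($c{\left(f \right)} = \left(f^{2} + f f\right) - 3 = \left(f^{2} + f^{2}\right) - 3 = 2 f^{2} - 3 = -3 + 2 f^{2}$)
$\frac{1}{c{\left(V \right)}} = \frac{1}{-3 + 2 \left(-975\right)^{2}} = \frac{1}{-3 + 2 \cdot 950625} = \frac{1}{-3 + 1901250} = \frac{1}{1901247}$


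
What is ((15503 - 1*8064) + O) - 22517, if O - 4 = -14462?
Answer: -29536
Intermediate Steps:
O = -14458 (O = 4 - 14462 = -14458)
((15503 - 1*8064) + O) - 22517 = ((15503 - 1*8064) - 14458) - 22517 = ((15503 - 8064) - 14458) - 22517 = (7439 - 14458) - 22517 = -7019 - 22517 = -29536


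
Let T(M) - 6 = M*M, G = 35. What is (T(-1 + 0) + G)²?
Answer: 1764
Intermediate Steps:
T(M) = 6 + M² (T(M) = 6 + M*M = 6 + M²)
(T(-1 + 0) + G)² = ((6 + (-1 + 0)²) + 35)² = ((6 + (-1)²) + 35)² = ((6 + 1) + 35)² = (7 + 35)² = 42² = 1764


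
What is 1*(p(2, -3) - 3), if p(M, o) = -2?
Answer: -5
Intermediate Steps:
1*(p(2, -3) - 3) = 1*(-2 - 3) = 1*(-5) = -5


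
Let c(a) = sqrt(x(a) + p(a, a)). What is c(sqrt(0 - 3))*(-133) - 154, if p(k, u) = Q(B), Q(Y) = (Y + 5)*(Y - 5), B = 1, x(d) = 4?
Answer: -154 - 266*I*sqrt(5) ≈ -154.0 - 594.79*I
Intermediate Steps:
Q(Y) = (-5 + Y)*(5 + Y) (Q(Y) = (5 + Y)*(-5 + Y) = (-5 + Y)*(5 + Y))
p(k, u) = -24 (p(k, u) = -25 + 1**2 = -25 + 1 = -24)
c(a) = 2*I*sqrt(5) (c(a) = sqrt(4 - 24) = sqrt(-20) = 2*I*sqrt(5))
c(sqrt(0 - 3))*(-133) - 154 = (2*I*sqrt(5))*(-133) - 154 = -266*I*sqrt(5) - 154 = -154 - 266*I*sqrt(5)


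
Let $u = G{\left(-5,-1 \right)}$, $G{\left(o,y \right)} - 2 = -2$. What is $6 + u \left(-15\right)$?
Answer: $6$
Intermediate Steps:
$G{\left(o,y \right)} = 0$ ($G{\left(o,y \right)} = 2 - 2 = 0$)
$u = 0$
$6 + u \left(-15\right) = 6 + 0 \left(-15\right) = 6 + 0 = 6$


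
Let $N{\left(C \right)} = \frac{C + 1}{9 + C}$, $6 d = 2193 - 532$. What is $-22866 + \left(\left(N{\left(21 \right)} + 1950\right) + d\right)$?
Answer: $- \frac{619153}{30} \approx -20638.0$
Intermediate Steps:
$d = \frac{1661}{6}$ ($d = \frac{2193 - 532}{6} = \frac{1}{6} \cdot 1661 = \frac{1661}{6} \approx 276.83$)
$N{\left(C \right)} = \frac{1 + C}{9 + C}$
$-22866 + \left(\left(N{\left(21 \right)} + 1950\right) + d\right) = -22866 + \left(\left(\frac{1 + 21}{9 + 21} + 1950\right) + \frac{1661}{6}\right) = -22866 + \left(\left(\frac{1}{30} \cdot 22 + 1950\right) + \frac{1661}{6}\right) = -22866 + \left(\left(\frac{11}{15} + 1950\right) + \frac{1661}{6}\right) = -22866 + \left(\frac{29261}{15} + \frac{1661}{6}\right) = -22866 + \frac{66827}{30} = - \frac{619153}{30}$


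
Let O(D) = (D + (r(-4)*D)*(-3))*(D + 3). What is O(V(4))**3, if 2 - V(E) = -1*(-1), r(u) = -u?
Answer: -85184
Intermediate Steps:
V(E) = 1 (V(E) = 2 - (-1)*(-1) = 2 - 1*1 = 2 - 1 = 1)
O(D) = -11*D*(3 + D) (O(D) = (D + ((-1*(-4))*D)*(-3))*(D + 3) = (D + (4*D)*(-3))*(3 + D) = (D - 12*D)*(3 + D) = (-11*D)*(3 + D) = -11*D*(3 + D))
O(V(4))**3 = (-11*1*(3 + 1))**3 = (-11*1*4)**3 = (-44)**3 = -85184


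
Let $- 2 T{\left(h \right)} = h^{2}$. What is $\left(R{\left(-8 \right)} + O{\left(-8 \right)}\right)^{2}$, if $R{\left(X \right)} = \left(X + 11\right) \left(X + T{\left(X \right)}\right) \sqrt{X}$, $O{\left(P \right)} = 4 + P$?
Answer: $-115184 + 1920 i \sqrt{2} \approx -1.1518 \cdot 10^{5} + 2715.3 i$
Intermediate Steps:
$T{\left(h \right)} = - \frac{h^{2}}{2}$
$R{\left(X \right)} = \sqrt{X} \left(11 + X\right) \left(X - \frac{X^{2}}{2}\right)$ ($R{\left(X \right)} = \left(X + 11\right) \left(X - \frac{X^{2}}{2}\right) \sqrt{X} = \left(11 + X\right) \left(X - \frac{X^{2}}{2}\right) \sqrt{X} = \sqrt{X} \left(11 + X\right) \left(X - \frac{X^{2}}{2}\right)$)
$\left(R{\left(-8 \right)} + O{\left(-8 \right)}\right)^{2} = \left(\frac{\left(-8\right)^{\frac{3}{2}} \left(22 - \left(-8\right)^{2} - -72\right)}{2} + \left(4 - 8\right)\right)^{2} = \left(\frac{- 16 i \sqrt{2} \left(22 - 64 + 72\right)}{2} - 4\right)^{2} = \left(\frac{1}{2} \left(- 16 i \sqrt{2}\right) 30 - 4\right)^{2} = \left(- 240 i \sqrt{2} - 4\right)^{2} = \left(-4 - 240 i \sqrt{2}\right)^{2}$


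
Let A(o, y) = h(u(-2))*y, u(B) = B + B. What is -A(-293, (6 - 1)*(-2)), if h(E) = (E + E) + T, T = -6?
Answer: -140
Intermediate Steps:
u(B) = 2*B
h(E) = -6 + 2*E (h(E) = (E + E) - 6 = 2*E - 6 = -6 + 2*E)
A(o, y) = -14*y (A(o, y) = (-6 + 2*(2*(-2)))*y = (-6 + 2*(-4))*y = (-6 - 8)*y = -14*y)
-A(-293, (6 - 1)*(-2)) = -(-14)*(6 - 1)*(-2) = -(-14)*5*(-2) = -(-14)*(-10) = -1*140 = -140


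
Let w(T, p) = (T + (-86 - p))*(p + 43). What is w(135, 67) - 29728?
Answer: -31708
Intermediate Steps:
w(T, p) = (43 + p)*(-86 + T - p) (w(T, p) = (-86 + T - p)*(43 + p) = (43 + p)*(-86 + T - p))
w(135, 67) - 29728 = (-3698 - 1*67² - 129*67 + 43*135 + 135*67) - 29728 = (-3698 - 1*4489 - 8643 + 5805 + 9045) - 29728 = (-3698 - 4489 - 8643 + 5805 + 9045) - 29728 = -1980 - 29728 = -31708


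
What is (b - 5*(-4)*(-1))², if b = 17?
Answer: 9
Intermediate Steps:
(b - 5*(-4)*(-1))² = (17 - 5*(-4)*(-1))² = (17 + 20*(-1))² = (17 - 20)² = (-3)² = 9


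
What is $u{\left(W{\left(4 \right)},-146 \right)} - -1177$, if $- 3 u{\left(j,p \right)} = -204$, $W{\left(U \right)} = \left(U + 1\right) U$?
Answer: $1245$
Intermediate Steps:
$W{\left(U \right)} = U \left(1 + U\right)$ ($W{\left(U \right)} = \left(1 + U\right) U = U \left(1 + U\right)$)
$u{\left(j,p \right)} = 68$ ($u{\left(j,p \right)} = \left(- \frac{1}{3}\right) \left(-204\right) = 68$)
$u{\left(W{\left(4 \right)},-146 \right)} - -1177 = 68 - -1177 = 68 + 1177 = 1245$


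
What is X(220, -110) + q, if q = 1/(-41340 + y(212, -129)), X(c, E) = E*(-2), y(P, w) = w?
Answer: 9123179/41469 ≈ 220.00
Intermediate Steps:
X(c, E) = -2*E
q = -1/41469 (q = 1/(-41340 - 129) = 1/(-41469) = -1/41469 ≈ -2.4114e-5)
X(220, -110) + q = -2*(-110) - 1/41469 = 220 - 1/41469 = 9123179/41469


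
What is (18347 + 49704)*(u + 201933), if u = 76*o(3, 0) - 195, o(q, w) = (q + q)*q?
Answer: 13821566406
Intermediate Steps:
o(q, w) = 2*q² (o(q, w) = (2*q)*q = 2*q²)
u = 1173 (u = 76*(2*3²) - 195 = 76*(2*9) - 195 = 76*18 - 195 = 1368 - 195 = 1173)
(18347 + 49704)*(u + 201933) = (18347 + 49704)*(1173 + 201933) = 68051*203106 = 13821566406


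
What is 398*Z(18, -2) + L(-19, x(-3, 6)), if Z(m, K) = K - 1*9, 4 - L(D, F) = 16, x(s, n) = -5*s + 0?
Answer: -4390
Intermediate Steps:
x(s, n) = -5*s
L(D, F) = -12 (L(D, F) = 4 - 1*16 = 4 - 16 = -12)
Z(m, K) = -9 + K (Z(m, K) = K - 9 = -9 + K)
398*Z(18, -2) + L(-19, x(-3, 6)) = 398*(-9 - 2) - 12 = 398*(-11) - 12 = -4378 - 12 = -4390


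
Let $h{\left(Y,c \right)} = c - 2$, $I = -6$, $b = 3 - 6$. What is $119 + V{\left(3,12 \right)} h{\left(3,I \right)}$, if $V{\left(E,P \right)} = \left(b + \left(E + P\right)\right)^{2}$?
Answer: $-1033$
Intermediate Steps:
$b = -3$ ($b = 3 - 6 = -3$)
$h{\left(Y,c \right)} = -2 + c$ ($h{\left(Y,c \right)} = c - 2 = -2 + c$)
$V{\left(E,P \right)} = \left(-3 + E + P\right)^{2}$ ($V{\left(E,P \right)} = \left(-3 + \left(E + P\right)\right)^{2} = \left(-3 + E + P\right)^{2}$)
$119 + V{\left(3,12 \right)} h{\left(3,I \right)} = 119 + \left(-3 + 3 + 12\right)^{2} \left(-2 - 6\right) = 119 + 12^{2} \left(-8\right) = 119 + 144 \left(-8\right) = 119 - 1152 = -1033$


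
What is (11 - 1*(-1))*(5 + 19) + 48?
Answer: 336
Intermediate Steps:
(11 - 1*(-1))*(5 + 19) + 48 = (11 + 1)*24 + 48 = 12*24 + 48 = 288 + 48 = 336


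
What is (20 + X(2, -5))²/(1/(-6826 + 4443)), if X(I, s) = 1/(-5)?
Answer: -23355783/25 ≈ -9.3423e+5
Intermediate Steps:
X(I, s) = -⅕
(20 + X(2, -5))²/(1/(-6826 + 4443)) = (20 - ⅕)²/(1/(-6826 + 4443)) = (99/5)²/(1/(-2383)) = 9801/(25*(-1/2383)) = (9801/25)*(-2383) = -23355783/25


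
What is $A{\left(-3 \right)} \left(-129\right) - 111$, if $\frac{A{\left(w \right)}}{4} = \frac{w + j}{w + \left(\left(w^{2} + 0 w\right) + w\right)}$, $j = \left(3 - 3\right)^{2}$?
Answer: $405$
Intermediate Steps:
$j = 0$ ($j = 0^{2} = 0$)
$A{\left(w \right)} = \frac{4 w}{w^{2} + 2 w}$ ($A{\left(w \right)} = 4 \frac{w + 0}{w + \left(\left(w^{2} + 0 w\right) + w\right)} = 4 \frac{w}{w + \left(\left(w^{2} + 0\right) + w\right)} = 4 \frac{w}{w + \left(w^{2} + w\right)} = 4 \frac{w}{w + \left(w + w^{2}\right)} = 4 \frac{w}{w^{2} + 2 w} = \frac{4 w}{w^{2} + 2 w}$)
$A{\left(-3 \right)} \left(-129\right) - 111 = \frac{4}{2 - 3} \left(-129\right) - 111 = \frac{4}{-1} \left(-129\right) - 111 = 4 \left(-1\right) \left(-129\right) - 111 = \left(-4\right) \left(-129\right) - 111 = 516 - 111 = 405$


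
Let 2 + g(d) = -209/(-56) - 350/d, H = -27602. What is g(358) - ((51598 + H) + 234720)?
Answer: -2593361621/10024 ≈ -2.5872e+5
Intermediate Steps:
g(d) = 97/56 - 350/d (g(d) = -2 + (-209/(-56) - 350/d) = -2 + (-209*(-1/56) - 350/d) = -2 + (209/56 - 350/d) = 97/56 - 350/d)
g(358) - ((51598 + H) + 234720) = (97/56 - 350/358) - ((51598 - 27602) + 234720) = (97/56 - 350*1/358) - (23996 + 234720) = (97/56 - 175/179) - 1*258716 = 7563/10024 - 258716 = -2593361621/10024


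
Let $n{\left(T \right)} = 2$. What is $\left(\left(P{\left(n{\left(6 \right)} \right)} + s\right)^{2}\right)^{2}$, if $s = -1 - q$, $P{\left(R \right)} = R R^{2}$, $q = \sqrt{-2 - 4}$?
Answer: $\left(7 - i \sqrt{6}\right)^{4} \approx 673.0 - 2949.2 i$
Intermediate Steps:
$q = i \sqrt{6}$ ($q = \sqrt{-6} = i \sqrt{6} \approx 2.4495 i$)
$P{\left(R \right)} = R^{3}$
$s = -1 - i \sqrt{6} \approx -1.0 - 2.4495 i$
$\left(\left(P{\left(n{\left(6 \right)} \right)} + s\right)^{2}\right)^{2} = \left(\left(2^{3} - \left(1 + i \sqrt{6}\right)\right)^{2}\right)^{2} = \left(\left(8 - \left(1 + i \sqrt{6}\right)\right)^{2}\right)^{2} = \left(\left(7 - i \sqrt{6}\right)^{2}\right)^{2} = \left(7 - i \sqrt{6}\right)^{4}$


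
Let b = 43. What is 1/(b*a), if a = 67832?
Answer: 1/2916776 ≈ 3.4284e-7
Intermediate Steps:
1/(b*a) = 1/(43*67832) = 1/2916776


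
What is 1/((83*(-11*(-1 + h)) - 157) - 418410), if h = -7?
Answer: -1/411263 ≈ -2.4315e-6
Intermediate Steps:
1/((83*(-11*(-1 + h)) - 157) - 418410) = 1/((83*(-11*(-1 - 7)) - 157) - 418410) = 1/((83*(-11*(-8)) - 157) - 418410) = 1/((83*88 - 157) - 418410) = 1/((7304 - 157) - 418410) = 1/(7147 - 418410) = 1/(-411263) = -1/411263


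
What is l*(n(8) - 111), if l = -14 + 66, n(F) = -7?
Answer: -6136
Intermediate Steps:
l = 52
l*(n(8) - 111) = 52*(-7 - 111) = 52*(-118) = -6136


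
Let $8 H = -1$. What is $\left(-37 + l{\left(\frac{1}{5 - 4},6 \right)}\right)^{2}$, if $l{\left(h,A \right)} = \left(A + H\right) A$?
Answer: $\frac{49}{16} \approx 3.0625$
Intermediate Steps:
$H = - \frac{1}{8}$ ($H = \frac{1}{8} \left(-1\right) = - \frac{1}{8} \approx -0.125$)
$l{\left(h,A \right)} = A \left(- \frac{1}{8} + A\right)$ ($l{\left(h,A \right)} = \left(A - \frac{1}{8}\right) A = \left(- \frac{1}{8} + A\right) A = A \left(- \frac{1}{8} + A\right)$)
$\left(-37 + l{\left(\frac{1}{5 - 4},6 \right)}\right)^{2} = \left(-37 + 6 \left(- \frac{1}{8} + 6\right)\right)^{2} = \left(-37 + 6 \cdot \frac{47}{8}\right)^{2} = \left(-37 + \frac{141}{4}\right)^{2} = \left(- \frac{7}{4}\right)^{2} = \frac{49}{16}$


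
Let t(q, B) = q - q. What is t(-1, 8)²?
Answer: 0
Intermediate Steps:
t(q, B) = 0
t(-1, 8)² = 0² = 0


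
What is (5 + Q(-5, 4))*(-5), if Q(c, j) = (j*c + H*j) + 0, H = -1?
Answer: 95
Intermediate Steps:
Q(c, j) = -j + c*j (Q(c, j) = (j*c - j) + 0 = (c*j - j) + 0 = (-j + c*j) + 0 = -j + c*j)
(5 + Q(-5, 4))*(-5) = (5 + 4*(-1 - 5))*(-5) = (5 + 4*(-6))*(-5) = (5 - 24)*(-5) = -19*(-5) = 95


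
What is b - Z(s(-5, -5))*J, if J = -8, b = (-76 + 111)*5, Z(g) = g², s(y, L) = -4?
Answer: 303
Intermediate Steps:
b = 175 (b = 35*5 = 175)
b - Z(s(-5, -5))*J = 175 - (-4)²*(-8) = 175 - 16*(-8) = 175 - 1*(-128) = 175 + 128 = 303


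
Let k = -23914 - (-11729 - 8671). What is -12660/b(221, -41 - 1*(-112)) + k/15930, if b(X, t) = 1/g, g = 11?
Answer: -1109207657/7965 ≈ -1.3926e+5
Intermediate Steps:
k = -3514 (k = -23914 - 1*(-20400) = -23914 + 20400 = -3514)
b(X, t) = 1/11
-12660/b(221, -41 - 1*(-112)) + k/15930 = -12660/1/11 - 3514/15930 = -12660*11 - 3514*1/15930 = -139260 - 1757/7965 = -1109207657/7965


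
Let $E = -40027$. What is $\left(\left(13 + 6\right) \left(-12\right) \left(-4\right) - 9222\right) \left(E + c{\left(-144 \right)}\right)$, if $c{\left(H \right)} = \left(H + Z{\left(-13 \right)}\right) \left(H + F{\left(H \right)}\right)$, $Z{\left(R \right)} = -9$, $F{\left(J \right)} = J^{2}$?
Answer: $26513910930$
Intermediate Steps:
$c{\left(H \right)} = \left(-9 + H\right) \left(H + H^{2}\right)$ ($c{\left(H \right)} = \left(H - 9\right) \left(H + H^{2}\right) = \left(-9 + H\right) \left(H + H^{2}\right)$)
$\left(\left(13 + 6\right) \left(-12\right) \left(-4\right) - 9222\right) \left(E + c{\left(-144 \right)}\right) = \left(\left(13 + 6\right) \left(-12\right) \left(-4\right) - 9222\right) \left(-40027 - 144 \left(-9 + \left(-144\right)^{2} - -1152\right)\right) = \left(19 \left(-12\right) \left(-4\right) - 9222\right) \left(-40027 - 144 \left(-9 + 20736 + 1152\right)\right) = \left(\left(-228\right) \left(-4\right) - 9222\right) \left(-40027 - 3150576\right) = \left(912 - 9222\right) \left(-40027 - 3150576\right) = \left(-8310\right) \left(-3190603\right) = 26513910930$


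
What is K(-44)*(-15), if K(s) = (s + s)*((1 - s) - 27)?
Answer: 23760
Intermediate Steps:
K(s) = 2*s*(-26 - s) (K(s) = (2*s)*(-26 - s) = 2*s*(-26 - s))
K(-44)*(-15) = -2*(-44)*(26 - 44)*(-15) = -2*(-44)*(-18)*(-15) = -1584*(-15) = 23760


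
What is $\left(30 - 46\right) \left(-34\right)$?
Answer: $544$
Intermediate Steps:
$\left(30 - 46\right) \left(-34\right) = \left(-16\right) \left(-34\right) = 544$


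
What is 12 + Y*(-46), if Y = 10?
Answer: -448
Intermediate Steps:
12 + Y*(-46) = 12 + 10*(-46) = 12 - 460 = -448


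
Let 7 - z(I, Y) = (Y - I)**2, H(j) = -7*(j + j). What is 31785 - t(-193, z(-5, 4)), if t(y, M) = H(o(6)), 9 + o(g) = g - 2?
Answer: 31715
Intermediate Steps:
o(g) = -11 + g (o(g) = -9 + (g - 2) = -9 + (-2 + g) = -11 + g)
H(j) = -14*j
z(I, Y) = 7 - (Y - I)**2
t(y, M) = 70 (t(y, M) = -14*(-11 + 6) = -14*(-5) = 70)
31785 - t(-193, z(-5, 4)) = 31785 - 1*70 = 31785 - 70 = 31715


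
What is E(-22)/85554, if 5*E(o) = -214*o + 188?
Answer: 272/23765 ≈ 0.011445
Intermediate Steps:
E(o) = 188/5 - 214*o/5 (E(o) = (-214*o + 188)/5 = (188 - 214*o)/5 = 188/5 - 214*o/5)
E(-22)/85554 = (188/5 - 214/5*(-22))/85554 = (188/5 + 4708/5)*(1/85554) = (4896/5)*(1/85554) = 272/23765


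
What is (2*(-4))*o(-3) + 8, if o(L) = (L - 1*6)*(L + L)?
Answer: -424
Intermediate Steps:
o(L) = 2*L*(-6 + L) (o(L) = (L - 6)*(2*L) = (-6 + L)*(2*L) = 2*L*(-6 + L))
(2*(-4))*o(-3) + 8 = (2*(-4))*(2*(-3)*(-6 - 3)) + 8 = -16*(-3)*(-9) + 8 = -8*54 + 8 = -432 + 8 = -424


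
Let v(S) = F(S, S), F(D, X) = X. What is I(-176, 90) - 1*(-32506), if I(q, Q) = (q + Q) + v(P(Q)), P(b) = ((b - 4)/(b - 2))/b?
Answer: 128383243/3960 ≈ 32420.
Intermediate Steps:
P(b) = (-4 + b)/(b*(-2 + b)) (P(b) = ((-4 + b)/(-2 + b))/b = (-4 + b)/(b*(-2 + b)))
v(S) = S
I(q, Q) = Q + q + (-4 + Q)/(Q*(-2 + Q)) (I(q, Q) = (q + Q) + (-4 + Q)/(Q*(-2 + Q)) = (Q + q) + (-4 + Q)/(Q*(-2 + Q)) = Q + q + (-4 + Q)/(Q*(-2 + Q)))
I(-176, 90) - 1*(-32506) = (-4 + 90 + 90*(-2 + 90)*(90 - 176))/(90*(-2 + 90)) - 1*(-32506) = (1/90)*(-4 + 90 + 90*88*(-86))/88 + 32506 = (1/90)*(1/88)*(-4 + 90 - 681120) + 32506 = (1/90)*(1/88)*(-681034) + 32506 = -340517/3960 + 32506 = 128383243/3960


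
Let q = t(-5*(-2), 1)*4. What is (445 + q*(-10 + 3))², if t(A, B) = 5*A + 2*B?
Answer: 1022121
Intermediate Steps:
t(A, B) = 2*B + 5*A
q = 208 (q = (2*1 + 5*(-5*(-2)))*4 = (2 + 5*10)*4 = (2 + 50)*4 = 52*4 = 208)
(445 + q*(-10 + 3))² = (445 + 208*(-10 + 3))² = (445 + 208*(-7))² = (445 - 1456)² = (-1011)² = 1022121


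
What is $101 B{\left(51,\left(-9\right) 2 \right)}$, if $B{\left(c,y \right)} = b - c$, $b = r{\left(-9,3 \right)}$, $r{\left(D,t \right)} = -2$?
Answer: $-5353$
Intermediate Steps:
$b = -2$
$B{\left(c,y \right)} = -2 - c$
$101 B{\left(51,\left(-9\right) 2 \right)} = 101 \left(-2 - 51\right) = 101 \left(-53\right) = -5353$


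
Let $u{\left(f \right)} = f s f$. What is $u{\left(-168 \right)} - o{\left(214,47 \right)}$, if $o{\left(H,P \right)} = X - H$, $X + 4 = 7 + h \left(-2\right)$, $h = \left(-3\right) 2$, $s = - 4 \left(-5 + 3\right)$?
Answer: $225991$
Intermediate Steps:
$s = 8$ ($s = \left(-4\right) \left(-2\right) = 8$)
$h = -6$
$u{\left(f \right)} = 8 f^{2}$ ($u{\left(f \right)} = f 8 f = 8 f f = 8 f^{2}$)
$X = 15$ ($X = -4 + \left(7 - -12\right) = -4 + \left(7 + 12\right) = -4 + 19 = 15$)
$o{\left(H,P \right)} = 15 - H$
$u{\left(-168 \right)} - o{\left(214,47 \right)} = 8 \left(-168\right)^{2} - \left(15 - 214\right) = 8 \cdot 28224 - \left(15 - 214\right) = 225792 - -199 = 225792 + 199 = 225991$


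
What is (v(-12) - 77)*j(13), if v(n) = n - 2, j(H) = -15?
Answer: 1365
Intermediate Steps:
v(n) = -2 + n
(v(-12) - 77)*j(13) = ((-2 - 12) - 77)*(-15) = (-14 - 77)*(-15) = -91*(-15) = 1365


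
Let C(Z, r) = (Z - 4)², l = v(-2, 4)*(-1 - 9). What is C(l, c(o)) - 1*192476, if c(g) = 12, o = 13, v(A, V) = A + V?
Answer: -191900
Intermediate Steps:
l = -20 (l = (-2 + 4)*(-1 - 9) = 2*(-10) = -20)
C(Z, r) = (-4 + Z)²
C(l, c(o)) - 1*192476 = (-4 - 20)² - 1*192476 = (-24)² - 192476 = 576 - 192476 = -191900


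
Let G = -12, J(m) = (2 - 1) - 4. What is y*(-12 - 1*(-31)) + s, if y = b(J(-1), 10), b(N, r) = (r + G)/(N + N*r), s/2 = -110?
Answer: -7222/33 ≈ -218.85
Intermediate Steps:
s = -220 (s = 2*(-110) = -220)
J(m) = -3 (J(m) = 1 - 4 = -3)
b(N, r) = (-12 + r)/(N + N*r) (b(N, r) = (r - 12)/(N + N*r) = (-12 + r)/(N + N*r))
y = 2/33 (y = (-12 + 10)/((-3)*(1 + 10)) = -1/3*(-2)/11 = -1/3*1/11*(-2) = 2/33 ≈ 0.060606)
y*(-12 - 1*(-31)) + s = 2*(-12 - 1*(-31))/33 - 220 = 2*(-12 + 31)/33 - 220 = (2/33)*19 - 220 = 38/33 - 220 = -7222/33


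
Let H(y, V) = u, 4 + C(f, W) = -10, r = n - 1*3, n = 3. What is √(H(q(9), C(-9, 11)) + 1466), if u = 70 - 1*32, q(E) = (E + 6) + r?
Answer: 4*√94 ≈ 38.781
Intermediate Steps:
r = 0 (r = 3 - 1*3 = 3 - 3 = 0)
C(f, W) = -14 (C(f, W) = -4 - 10 = -14)
q(E) = 6 + E (q(E) = (E + 6) + 0 = (6 + E) + 0 = 6 + E)
u = 38 (u = 70 - 32 = 38)
H(y, V) = 38
√(H(q(9), C(-9, 11)) + 1466) = √(38 + 1466) = √1504 = 4*√94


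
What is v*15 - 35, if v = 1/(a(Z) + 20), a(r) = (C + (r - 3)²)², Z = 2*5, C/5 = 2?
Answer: -40840/1167 ≈ -34.996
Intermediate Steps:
C = 10 (C = 5*2 = 10)
Z = 10
a(r) = (10 + (-3 + r)²)² (a(r) = (10 + (r - 3)²)² = (10 + (-3 + r)²)²)
v = 1/3501 (v = 1/((10 + (-3 + 10)²)² + 20) = 1/((10 + 7²)² + 20) = 1/((10 + 49)² + 20) = 1/(59² + 20) = 1/(3481 + 20) = 1/3501 ≈ 0.00028563)
v*15 - 35 = (1/3501)*15 - 35 = 5/1167 - 35 = -40840/1167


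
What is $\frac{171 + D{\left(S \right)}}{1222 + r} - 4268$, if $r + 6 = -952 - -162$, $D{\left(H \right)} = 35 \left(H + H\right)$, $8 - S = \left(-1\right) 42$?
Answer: $- \frac{1814497}{426} \approx -4259.4$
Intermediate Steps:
$S = 50$ ($S = 8 - \left(-1\right) 42 = 8 - -42 = 8 + 42 = 50$)
$D{\left(H \right)} = 70 H$ ($D{\left(H \right)} = 35 \cdot 2 H = 70 H$)
$r = -796$ ($r = -6 - 790 = -796$)
$\frac{171 + D{\left(S \right)}}{1222 + r} - 4268 = \frac{171 + 70 \cdot 50}{1222 - 796} - 4268 = \frac{171 + 3500}{426} - 4268 = 3671 \cdot \frac{1}{426} - 4268 = \frac{3671}{426} - 4268 = - \frac{1814497}{426}$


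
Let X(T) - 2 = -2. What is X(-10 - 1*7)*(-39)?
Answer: 0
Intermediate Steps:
X(T) = 0 (X(T) = 2 - 2 = 0)
X(-10 - 1*7)*(-39) = 0*(-39) = 0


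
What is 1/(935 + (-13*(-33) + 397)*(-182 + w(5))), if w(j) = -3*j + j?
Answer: -1/157657 ≈ -6.3429e-6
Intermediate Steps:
w(j) = -2*j
1/(935 + (-13*(-33) + 397)*(-182 + w(5))) = 1/(935 + (-13*(-33) + 397)*(-182 - 2*5)) = 1/(935 + (429 + 397)*(-182 - 10)) = 1/(935 + 826*(-192)) = 1/(935 - 158592) = 1/(-157657) = -1/157657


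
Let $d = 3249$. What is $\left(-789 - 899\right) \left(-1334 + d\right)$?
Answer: $-3232520$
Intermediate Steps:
$\left(-789 - 899\right) \left(-1334 + d\right) = \left(-789 - 899\right) \left(-1334 + 3249\right) = \left(-1688\right) 1915 = -3232520$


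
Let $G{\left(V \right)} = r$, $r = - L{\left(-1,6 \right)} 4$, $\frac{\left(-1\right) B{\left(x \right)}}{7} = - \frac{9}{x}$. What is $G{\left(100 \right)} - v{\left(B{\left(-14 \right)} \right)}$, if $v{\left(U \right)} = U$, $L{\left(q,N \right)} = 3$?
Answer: $- \frac{15}{2} \approx -7.5$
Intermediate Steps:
$B{\left(x \right)} = \frac{63}{x}$ ($B{\left(x \right)} = - 7 \left(- \frac{9}{x}\right) = \frac{63}{x}$)
$r = -12$ ($r = \left(-1\right) 3 \cdot 4 = \left(-3\right) 4 = -12$)
$G{\left(V \right)} = -12$
$G{\left(100 \right)} - v{\left(B{\left(-14 \right)} \right)} = -12 - \frac{63}{-14} = -12 - 63 \left(- \frac{1}{14}\right) = -12 - - \frac{9}{2} = -12 + \frac{9}{2} = - \frac{15}{2}$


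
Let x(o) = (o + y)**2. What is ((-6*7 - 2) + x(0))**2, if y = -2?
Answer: 1600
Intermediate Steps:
x(o) = (-2 + o)**2 (x(o) = (o - 2)**2 = (-2 + o)**2)
((-6*7 - 2) + x(0))**2 = ((-6*7 - 2) + (-2 + 0)**2)**2 = ((-42 - 2) + (-2)**2)**2 = (-44 + 4)**2 = (-40)**2 = 1600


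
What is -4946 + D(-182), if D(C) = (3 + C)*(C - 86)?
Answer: 43026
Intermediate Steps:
D(C) = (-86 + C)*(3 + C) (D(C) = (3 + C)*(-86 + C) = (-86 + C)*(3 + C))
-4946 + D(-182) = -4946 + (-258 + (-182)**2 - 83*(-182)) = -4946 + (-258 + 33124 + 15106) = -4946 + 47972 = 43026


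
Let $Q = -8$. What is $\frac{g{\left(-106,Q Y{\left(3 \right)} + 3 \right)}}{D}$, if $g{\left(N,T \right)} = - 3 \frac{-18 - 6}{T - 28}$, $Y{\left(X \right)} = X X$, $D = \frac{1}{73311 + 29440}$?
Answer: $- \frac{7398072}{97} \approx -76269.0$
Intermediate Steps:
$D = \frac{1}{102751} \approx 9.7323 \cdot 10^{-6}$
$Y{\left(X \right)} = X^{2}$
$g{\left(N,T \right)} = \frac{72}{-28 + T}$ ($g{\left(N,T \right)} = - 3 \left(- \frac{24}{-28 + T}\right) = \frac{72}{-28 + T}$)
$\frac{g{\left(-106,Q Y{\left(3 \right)} + 3 \right)}}{D} = \frac{72}{-28 + \left(- 8 \cdot 3^{2} + 3\right)} \frac{1}{\frac{1}{102751}} = \frac{72}{-28 + \left(\left(-8\right) 9 + 3\right)} 102751 = \frac{72}{-28 + \left(-72 + 3\right)} 102751 = \frac{72}{-28 - 69} \cdot 102751 = \frac{72}{-97} \cdot 102751 = 72 \left(- \frac{1}{97}\right) 102751 = \left(- \frac{72}{97}\right) 102751 = - \frac{7398072}{97}$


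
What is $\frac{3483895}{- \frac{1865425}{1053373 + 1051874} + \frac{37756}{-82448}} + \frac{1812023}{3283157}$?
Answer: $- \frac{496340606507960056007201}{191478859413784681} \approx -2.5921 \cdot 10^{6}$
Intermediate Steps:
$\frac{3483895}{- \frac{1865425}{1053373 + 1051874} + \frac{37756}{-82448}} + \frac{1812023}{3283157} = \frac{3483895}{- \frac{1865425}{2105247} + 37756 \left(- \frac{1}{82448}\right)} + 1812023 \cdot \frac{1}{3283157} = \frac{3483895}{\left(-1865425\right) \frac{1}{2105247} - \frac{9439}{20612}} + \frac{1812023}{3283157} = \frac{3483895}{- \frac{1865425}{2105247} - \frac{9439}{20612}} + \frac{1812023}{3283157} = \frac{3483895}{- \frac{58321566533}{43393351164}} + \frac{1812023}{3283157} = 3483895 \left(- \frac{43393351164}{58321566533}\right) + \frac{1812023}{3283157} = - \frac{151177879153503780}{58321566533} + \frac{1812023}{3283157} = - \frac{496340606507960056007201}{191478859413784681}$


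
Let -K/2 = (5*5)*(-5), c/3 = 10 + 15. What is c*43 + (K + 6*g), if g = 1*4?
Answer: 3499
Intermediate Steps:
c = 75 (c = 3*(10 + 15) = 3*25 = 75)
g = 4
K = 250 (K = -2*5*5*(-5) = -50*(-5) = -2*(-125) = 250)
c*43 + (K + 6*g) = 75*43 + (250 + 6*4) = 3225 + (250 + 24) = 3225 + 274 = 3499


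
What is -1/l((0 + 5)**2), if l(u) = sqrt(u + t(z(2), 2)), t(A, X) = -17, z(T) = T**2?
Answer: -sqrt(2)/4 ≈ -0.35355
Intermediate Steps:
l(u) = sqrt(-17 + u) (l(u) = sqrt(u - 17) = sqrt(-17 + u))
-1/l((0 + 5)**2) = -1/(sqrt(-17 + (0 + 5)**2)) = -1/(sqrt(-17 + 5**2)) = -1/(sqrt(-17 + 25)) = -1/(sqrt(8)) = -1/(2*sqrt(2)) = -sqrt(2)/4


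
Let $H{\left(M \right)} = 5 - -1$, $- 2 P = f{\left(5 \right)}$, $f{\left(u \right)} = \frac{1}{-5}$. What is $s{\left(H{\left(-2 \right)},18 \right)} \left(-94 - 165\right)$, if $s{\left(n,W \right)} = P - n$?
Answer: $\frac{15281}{10} \approx 1528.1$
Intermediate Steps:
$f{\left(u \right)} = - \frac{1}{5}$
$P = \frac{1}{10}$ ($P = \left(- \frac{1}{2}\right) \left(- \frac{1}{5}\right) = \frac{1}{10} \approx 0.1$)
$H{\left(M \right)} = 6$ ($H{\left(M \right)} = 5 + 1 = 6$)
$s{\left(n,W \right)} = \frac{1}{10} - n$
$s{\left(H{\left(-2 \right)},18 \right)} \left(-94 - 165\right) = \left(\frac{1}{10} - 6\right) \left(-94 - 165\right) = \left(\frac{1}{10} - 6\right) \left(-259\right) = \left(- \frac{59}{10}\right) \left(-259\right) = \frac{15281}{10}$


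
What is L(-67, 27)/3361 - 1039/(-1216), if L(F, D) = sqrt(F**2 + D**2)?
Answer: 1039/1216 + sqrt(5218)/3361 ≈ 0.87593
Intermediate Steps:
L(F, D) = sqrt(D**2 + F**2)
L(-67, 27)/3361 - 1039/(-1216) = sqrt(27**2 + (-67)**2)/3361 - 1039/(-1216) = sqrt(729 + 4489)*(1/3361) - 1039*(-1/1216) = sqrt(5218)*(1/3361) + 1039/1216 = sqrt(5218)/3361 + 1039/1216 = 1039/1216 + sqrt(5218)/3361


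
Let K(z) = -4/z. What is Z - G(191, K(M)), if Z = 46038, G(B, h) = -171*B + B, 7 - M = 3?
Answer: 78508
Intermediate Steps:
M = 4 (M = 7 - 1*3 = 7 - 3 = 4)
G(B, h) = -170*B
Z - G(191, K(M)) = 46038 - (-170)*191 = 46038 - 1*(-32470) = 46038 + 32470 = 78508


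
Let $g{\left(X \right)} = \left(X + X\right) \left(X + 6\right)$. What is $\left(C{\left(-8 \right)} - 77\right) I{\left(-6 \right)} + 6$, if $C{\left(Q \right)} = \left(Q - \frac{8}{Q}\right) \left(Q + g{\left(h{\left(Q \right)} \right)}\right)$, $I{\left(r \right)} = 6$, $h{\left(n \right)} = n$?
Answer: $-1464$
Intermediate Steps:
$g{\left(X \right)} = 2 X \left(6 + X\right)$
$C{\left(Q \right)} = \left(Q - \frac{8}{Q}\right) \left(Q + 2 Q \left(6 + Q\right)\right)$
$\left(C{\left(-8 \right)} - 77\right) I{\left(-6 \right)} + 6 = \left(\left(-104 - -128 + 2 \left(-8\right)^{3} + 13 \left(-8\right)^{2}\right) - 77\right) 6 + 6 = \left(\left(-104 + 128 + 2 \left(-512\right) + 13 \cdot 64\right) - 77\right) 6 + 6 = \left(\left(-104 + 128 - 1024 + 832\right) - 77\right) 6 + 6 = \left(-168 - 77\right) 6 + 6 = \left(-245\right) 6 + 6 = -1470 + 6 = -1464$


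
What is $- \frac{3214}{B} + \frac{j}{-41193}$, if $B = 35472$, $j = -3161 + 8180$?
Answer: $- \frac{17246015}{81177672} \approx -0.21245$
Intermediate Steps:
$j = 5019$
$- \frac{3214}{B} + \frac{j}{-41193} = - \frac{3214}{35472} + \frac{5019}{-41193} = \left(-3214\right) \frac{1}{35472} + 5019 \left(- \frac{1}{41193}\right) = - \frac{1607}{17736} - \frac{1673}{13731} = - \frac{17246015}{81177672}$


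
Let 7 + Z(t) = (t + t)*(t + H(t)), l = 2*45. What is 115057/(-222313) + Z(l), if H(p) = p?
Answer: 7201269952/222313 ≈ 32392.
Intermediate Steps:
l = 90
Z(t) = -7 + 4*t² (Z(t) = -7 + (t + t)*(t + t) = -7 + (2*t)*(2*t) = -7 + 4*t²)
115057/(-222313) + Z(l) = 115057/(-222313) + (-7 + 4*90²) = 115057*(-1/222313) + (-7 + 4*8100) = -115057/222313 + (-7 + 32400) = -115057/222313 + 32393 = 7201269952/222313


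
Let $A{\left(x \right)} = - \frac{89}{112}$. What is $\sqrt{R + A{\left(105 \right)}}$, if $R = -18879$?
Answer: $\frac{i \sqrt{14801759}}{28} \approx 137.4 i$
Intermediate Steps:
$A{\left(x \right)} = - \frac{89}{112}$ ($A{\left(x \right)} = \left(-89\right) \frac{1}{112} = - \frac{89}{112}$)
$\sqrt{R + A{\left(105 \right)}} = \sqrt{-18879 - \frac{89}{112}} = \sqrt{- \frac{2114537}{112}} = \frac{i \sqrt{14801759}}{28}$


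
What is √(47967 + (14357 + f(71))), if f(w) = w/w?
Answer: 15*√277 ≈ 249.65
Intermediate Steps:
f(w) = 1
√(47967 + (14357 + f(71))) = √(47967 + (14357 + 1)) = √(47967 + 14358) = √62325 = 15*√277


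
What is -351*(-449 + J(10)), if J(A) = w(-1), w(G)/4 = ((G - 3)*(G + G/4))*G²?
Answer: 150579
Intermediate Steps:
w(G) = 5*G³*(-3 + G) (w(G) = 4*(((G - 3)*(G + G/4))*G²) = 4*(((-3 + G)*(G + G*(¼)))*G²) = 4*(((-3 + G)*(G + G/4))*G²) = 4*(((-3 + G)*(5*G/4))*G²) = 4*((5*G*(-3 + G)/4)*G²) = 4*(5*G³*(-3 + G)/4) = 5*G³*(-3 + G))
J(A) = 20 (J(A) = 5*(-1)³*(-3 - 1) = 5*(-1)*(-4) = 20)
-351*(-449 + J(10)) = -351*(-449 + 20) = -351*(-429) = 150579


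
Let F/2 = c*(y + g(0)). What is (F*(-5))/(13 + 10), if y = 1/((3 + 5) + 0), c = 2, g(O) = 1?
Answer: -45/46 ≈ -0.97826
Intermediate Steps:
y = ⅛ (y = 1/(8 + 0) = 1/8 = ⅛ ≈ 0.12500)
F = 9/2 (F = 2*(2*(⅛ + 1)) = 2*(2*(9/8)) = 2*(9/4) = 9/2 ≈ 4.5000)
(F*(-5))/(13 + 10) = ((9/2)*(-5))/(13 + 10) = -45/2/23 = -45/2*1/23 = -45/46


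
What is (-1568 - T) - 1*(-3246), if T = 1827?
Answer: -149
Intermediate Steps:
(-1568 - T) - 1*(-3246) = (-1568 - 1*1827) - 1*(-3246) = (-1568 - 1827) + 3246 = -3395 + 3246 = -149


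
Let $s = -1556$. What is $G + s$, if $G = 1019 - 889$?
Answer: $-1426$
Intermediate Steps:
$G = 130$
$G + s = 130 - 1556 = -1426$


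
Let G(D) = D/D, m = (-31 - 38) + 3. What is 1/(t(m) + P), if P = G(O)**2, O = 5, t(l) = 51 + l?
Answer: -1/14 ≈ -0.071429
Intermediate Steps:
m = -66 (m = -69 + 3 = -66)
G(D) = 1
P = 1 (P = 1**2 = 1)
1/(t(m) + P) = 1/((51 - 66) + 1) = 1/(-15 + 1) = 1/(-14) = -1/14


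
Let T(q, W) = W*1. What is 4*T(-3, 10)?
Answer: 40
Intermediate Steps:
T(q, W) = W
4*T(-3, 10) = 4*10 = 40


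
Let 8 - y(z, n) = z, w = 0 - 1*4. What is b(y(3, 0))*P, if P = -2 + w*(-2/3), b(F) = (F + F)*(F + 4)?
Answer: 60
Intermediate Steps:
w = -4 (w = 0 - 4 = -4)
y(z, n) = 8 - z
b(F) = 2*F*(4 + F) (b(F) = (2*F)*(4 + F) = 2*F*(4 + F))
P = ⅔ (P = -2 - (-8)/3 = -2 - 4*(-⅔) = -2 + 8/3 = ⅔ ≈ 0.66667)
b(y(3, 0))*P = (2*(8 - 1*3)*(4 + (8 - 1*3)))*(⅔) = (2*(8 - 3)*(4 + (8 - 3)))*(⅔) = (2*5*(4 + 5))*(⅔) = (2*5*9)*(⅔) = 90*(⅔) = 60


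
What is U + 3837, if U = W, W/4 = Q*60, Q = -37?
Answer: -5043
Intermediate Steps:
W = -8880 (W = 4*(-37*60) = 4*(-2220) = -8880)
U = -8880
U + 3837 = -8880 + 3837 = -5043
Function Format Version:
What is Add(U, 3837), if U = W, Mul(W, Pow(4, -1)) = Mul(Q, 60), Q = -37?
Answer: -5043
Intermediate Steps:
W = -8880 (W = Mul(4, Mul(-37, 60)) = Mul(4, -2220) = -8880)
U = -8880
Add(U, 3837) = Add(-8880, 3837) = -5043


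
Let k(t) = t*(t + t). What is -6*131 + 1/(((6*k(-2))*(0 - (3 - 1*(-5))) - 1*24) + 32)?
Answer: -295537/376 ≈ -786.00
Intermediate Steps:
k(t) = 2*t² (k(t) = t*(2*t) = 2*t²)
-6*131 + 1/(((6*k(-2))*(0 - (3 - 1*(-5))) - 1*24) + 32) = -6*131 + 1/(((6*(2*(-2)²))*(0 - (3 - 1*(-5))) - 1*24) + 32) = -786 + 1/(((6*(2*4))*(0 - (3 + 5)) - 24) + 32) = -786 + 1/(((6*8)*(0 - 1*8) - 24) + 32) = -786 + 1/((48*(0 - 8) - 24) + 32) = -786 + 1/((48*(-8) - 24) + 32) = -786 + 1/((-384 - 24) + 32) = -786 + 1/(-408 + 32) = -786 + 1/(-376) = -786 - 1/376 = -295537/376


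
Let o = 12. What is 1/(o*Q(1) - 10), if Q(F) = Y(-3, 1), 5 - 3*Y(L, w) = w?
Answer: ⅙ ≈ 0.16667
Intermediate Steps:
Y(L, w) = 5/3 - w/3
Q(F) = 4/3 (Q(F) = 5/3 - ⅓*1 = 5/3 - ⅓ = 4/3)
1/(o*Q(1) - 10) = 1/(12*(4/3) - 10) = 1/(16 - 10) = 1/6 = ⅙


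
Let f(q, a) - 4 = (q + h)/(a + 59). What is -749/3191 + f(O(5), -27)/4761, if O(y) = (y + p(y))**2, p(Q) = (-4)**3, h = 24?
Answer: -34172915/162051744 ≈ -0.21088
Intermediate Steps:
p(Q) = -64
O(y) = (-64 + y)**2 (O(y) = (y - 64)**2 = (-64 + y)**2)
f(q, a) = 4 + (24 + q)/(59 + a) (f(q, a) = 4 + (q + 24)/(a + 59) = 4 + (24 + q)/(59 + a))
-749/3191 + f(O(5), -27)/4761 = -749/3191 + ((260 + (-64 + 5)**2 + 4*(-27))/(59 - 27))/4761 = -749*1/3191 + ((260 + (-59)**2 - 108)/32)*(1/4761) = -749/3191 + ((260 + 3481 - 108)/32)*(1/4761) = -749/3191 + ((1/32)*3633)*(1/4761) = -749/3191 + (3633/32)*(1/4761) = -749/3191 + 1211/50784 = -34172915/162051744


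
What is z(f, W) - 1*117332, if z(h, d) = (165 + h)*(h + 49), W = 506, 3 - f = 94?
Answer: -120440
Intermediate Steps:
f = -91 (f = 3 - 1*94 = 3 - 94 = -91)
z(h, d) = (49 + h)*(165 + h) (z(h, d) = (165 + h)*(49 + h) = (49 + h)*(165 + h))
z(f, W) - 1*117332 = (8085 + (-91)² + 214*(-91)) - 1*117332 = (8085 + 8281 - 19474) - 117332 = -3108 - 117332 = -120440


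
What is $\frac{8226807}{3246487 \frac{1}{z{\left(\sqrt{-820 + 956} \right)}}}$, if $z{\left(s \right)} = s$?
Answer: $\frac{16453614 \sqrt{34}}{3246487} \approx 29.552$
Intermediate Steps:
$\frac{8226807}{3246487 \frac{1}{z{\left(\sqrt{-820 + 956} \right)}}} = \frac{8226807}{3246487 \frac{1}{\sqrt{-820 + 956}}} = \frac{8226807}{3246487 \frac{1}{\sqrt{136}}} = \frac{8226807}{3246487 \frac{1}{2 \sqrt{34}}} = \frac{8226807}{3246487 \frac{\sqrt{34}}{68}} = \frac{8226807}{\frac{3246487}{68} \sqrt{34}} = 8226807 \frac{2 \sqrt{34}}{3246487} = \frac{16453614 \sqrt{34}}{3246487}$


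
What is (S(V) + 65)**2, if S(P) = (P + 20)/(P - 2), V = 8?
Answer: 43681/9 ≈ 4853.4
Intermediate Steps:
S(P) = (20 + P)/(-2 + P)
(S(V) + 65)**2 = ((20 + 8)/(-2 + 8) + 65)**2 = (28/6 + 65)**2 = ((1/6)*28 + 65)**2 = (14/3 + 65)**2 = (209/3)**2 = 43681/9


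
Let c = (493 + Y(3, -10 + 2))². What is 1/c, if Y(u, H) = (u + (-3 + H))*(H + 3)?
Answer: 1/284089 ≈ 3.5200e-6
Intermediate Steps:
Y(u, H) = (3 + H)*(-3 + H + u) (Y(u, H) = (-3 + H + u)*(3 + H) = (3 + H)*(-3 + H + u))
c = 284089 (c = (493 + (-9 + (-10 + 2)² + 3*3 + (-10 + 2)*3))² = (493 + (-9 + (-8)² + 9 - 8*3))² = (493 + (-9 + 64 + 9 - 24))² = (493 + 40)² = 533² = 284089)
1/c = 1/284089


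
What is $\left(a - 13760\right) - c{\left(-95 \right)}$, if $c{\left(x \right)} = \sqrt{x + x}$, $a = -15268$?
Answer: $-29028 - i \sqrt{190} \approx -29028.0 - 13.784 i$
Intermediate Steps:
$c{\left(x \right)} = \sqrt{2} \sqrt{x}$ ($c{\left(x \right)} = \sqrt{2 x} = \sqrt{2} \sqrt{x}$)
$\left(a - 13760\right) - c{\left(-95 \right)} = \left(-15268 - 13760\right) - \sqrt{2} \sqrt{-95} = -29028 - \sqrt{2} i \sqrt{95} = -29028 - i \sqrt{190}$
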